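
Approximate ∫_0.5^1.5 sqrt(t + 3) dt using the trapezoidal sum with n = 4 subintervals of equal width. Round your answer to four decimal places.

Δt = (1.5 − 0.5)/4 = 0.25.
f(0.5) ≈ 1.8708, f(0.75) ≈ 1.9365, f(1) ≈ 2.0000, f(1.25) ≈ 2.0616, f(1.5) ≈ 2.1213.
T_4 = (Δt/2)·[f(t_0) + 2f(t_1) + 2f(t_2) + 2f(t_3) + f(t_4)].
Sum ≈ 1.9985.

1.9985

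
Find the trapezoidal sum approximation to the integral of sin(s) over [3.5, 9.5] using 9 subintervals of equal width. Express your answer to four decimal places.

0.0584

Δs = (9.5 − 3.5)/9 = 2/3.
f(3.5) ≈ -0.3508, f(25/6) ≈ -0.8548, f(29/6) ≈ -0.9927, f(5.5) ≈ -0.7055, f(37/6) ≈ -0.1163, f(41/6) ≈ 0.5228, f(7.5) ≈ 0.9380, f(49/6) ≈ 0.9515, f(53/6) ≈ 0.5576, f(9.5) ≈ -0.0752.
T_9 = (Δs/2)·[f(s_0) + 2f(s_1) + ... + 2f(s_{8}) + f(s_9)].
Sum ≈ 0.0584.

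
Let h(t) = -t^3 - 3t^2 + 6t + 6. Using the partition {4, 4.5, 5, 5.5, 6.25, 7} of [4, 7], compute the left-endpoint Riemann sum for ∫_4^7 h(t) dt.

-584.40234375

Subinterval widths: 0.5, 0.5, 0.5, 0.75, 0.75.
Left endpoints: 4, 4.5, 5, 5.5, 6.25.
h(4) = -82, h(4.5) = -118.875, h(5) = -164, h(5.5) = -218.125, h(6.25) = -317.828125.
Sum = Σ Δt_i · h(t_i).
Sum = -584.40234375.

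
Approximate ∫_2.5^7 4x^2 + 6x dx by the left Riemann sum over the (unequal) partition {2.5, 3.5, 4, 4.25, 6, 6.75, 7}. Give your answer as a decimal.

Subinterval widths: 1, 0.5, 0.25, 1.75, 0.75, 0.25.
Left endpoints: 2.5, 3.5, 4, 4.25, 6, 6.75.
f(2.5) = 40, f(3.5) = 70, f(4) = 88, f(4.25) = 97.75, f(6) = 180, f(6.75) = 222.75.
Sum = Σ Δx_i · f(x_i).
Sum = 458.75.

458.75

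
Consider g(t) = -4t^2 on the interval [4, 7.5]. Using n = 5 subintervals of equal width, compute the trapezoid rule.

Δt = (7.5 − 4)/5 = 0.7.
g(4) = -64, g(4.7) = -88.36, g(5.4) = -116.64, g(6.1) = -148.84, g(6.8) = -184.96, g(7.5) = -225.
T_5 = (Δt/2)·[g(t_0) + 2g(t_1) + ... + 2g(t_{4}) + g(t_5)].
Sum = -478.31.

-478.31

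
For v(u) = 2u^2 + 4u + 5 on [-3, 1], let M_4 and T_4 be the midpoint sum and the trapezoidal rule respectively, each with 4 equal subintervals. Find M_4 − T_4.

M_4 = 22.
T_4 = 24.
M_4 − T_4 = -2.

-2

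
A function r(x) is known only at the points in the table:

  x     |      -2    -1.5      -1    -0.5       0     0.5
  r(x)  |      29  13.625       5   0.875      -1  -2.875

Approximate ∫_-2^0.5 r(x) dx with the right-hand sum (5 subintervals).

Δx = 0.5.
Sum = 0.5·[13.625 + 5 + 0.875 + (-1) + (-2.875)] = 7.8125.

7.8125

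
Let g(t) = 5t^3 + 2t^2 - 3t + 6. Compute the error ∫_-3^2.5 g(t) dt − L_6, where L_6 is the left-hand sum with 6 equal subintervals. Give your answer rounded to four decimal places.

Exact integral: ∫_-3^2.5 g(t) dt ≈ 13.119792.
L_6 ≈ -75.827112.
Error ≈ 13.119792 − (-75.827112) ≈ 88.9469.

88.9469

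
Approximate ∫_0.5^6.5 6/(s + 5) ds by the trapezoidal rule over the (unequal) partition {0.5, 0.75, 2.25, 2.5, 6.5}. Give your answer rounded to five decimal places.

Subinterval widths: 0.25, 1.5, 0.25, 4.
f(0.5) = 12/11, f(0.75) = 24/23, f(2.25) = 24/29, f(2.5) = 0.8, f(6.5) = 12/23.
On each subinterval the trapezoid contributes (Δs_i/2)·[f(s_{i-1}) + f(s_i)].
Sum ≈ 4.51702.

4.51702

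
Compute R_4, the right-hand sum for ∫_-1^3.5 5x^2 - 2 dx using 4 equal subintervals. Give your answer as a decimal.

100.51171875

Δx = (3.5 − (-1))/4 = 1.125.
Right endpoints: 0.125, 1.25, 2.375, 3.5.
f(0.125) = -1.921875, f(1.25) = 5.8125, f(2.375) = 26.203125, f(3.5) = 59.25.
Sum = Δx · [f(0.125) + f(1.25) + f(2.375) + f(3.5)].
Sum = 100.51171875.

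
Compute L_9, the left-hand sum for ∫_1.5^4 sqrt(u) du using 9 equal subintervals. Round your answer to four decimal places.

Δu = (4 − 1.5)/9 = 5/18.
Left endpoints: 1.5, 16/9, 37/18, 7/3, 47/18, 26/9, 19/6, 31/9, 67/18.
f(1.5) ≈ 1.2247, f(16/9) ≈ 1.3333, f(37/18) ≈ 1.4337, f(7/3) ≈ 1.5275, f(47/18) ≈ 1.6159, f(26/9) ≈ 1.6997, f(19/6) ≈ 1.7795, f(31/9) ≈ 1.8559, f(67/18) ≈ 1.9293.
Sum = Δu · [f(1.5) + f(16/9) + f(37/18) + ...].
Sum ≈ 3.9999.

3.9999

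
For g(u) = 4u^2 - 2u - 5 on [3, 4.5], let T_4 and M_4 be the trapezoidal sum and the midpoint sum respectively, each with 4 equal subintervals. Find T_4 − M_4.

0.2109375

T_4 = 66.890625.
M_4 = 66.6796875.
T_4 − M_4 = 0.2109375.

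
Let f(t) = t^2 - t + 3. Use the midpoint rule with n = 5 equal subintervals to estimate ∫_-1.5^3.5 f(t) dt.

25

Δt = (3.5 − (-1.5))/5 = 1.
Midpoints: -1, 0, 1, 2, 3.
f(-1) = 5, f(0) = 3, f(1) = 3, f(2) = 5, f(3) = 9.
Sum = Δt · [f(-1) + f(0) + f(1) + f(2) + f(3)].
Sum = 25.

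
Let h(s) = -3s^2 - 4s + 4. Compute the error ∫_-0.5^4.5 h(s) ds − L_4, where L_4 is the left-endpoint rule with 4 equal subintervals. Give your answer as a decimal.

Exact integral: ∫_-0.5^4.5 h(s) ds = -111.25.
L_4 = -65.15625.
Error = -111.25 − (-65.15625) = -46.09375.

-46.09375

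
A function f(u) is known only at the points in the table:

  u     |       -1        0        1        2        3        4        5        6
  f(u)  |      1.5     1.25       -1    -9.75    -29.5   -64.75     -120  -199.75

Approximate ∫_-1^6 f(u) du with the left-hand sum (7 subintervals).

-222.25

Δu = 1.
Sum = 1·[1.5 + 1.25 + (-1) + (-9.75) + (-29.5) + (-64.75) + (-120)] = -222.25.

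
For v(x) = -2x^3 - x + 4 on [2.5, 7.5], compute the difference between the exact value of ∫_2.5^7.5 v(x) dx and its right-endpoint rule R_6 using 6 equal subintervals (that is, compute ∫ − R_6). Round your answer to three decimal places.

Exact integral: ∫_2.5^7.5 v(x) dx = -1567.5.
R_6 ≈ -1925.48611.
Error ≈ -1567.5 − (-1925.48611) ≈ 357.986.

357.986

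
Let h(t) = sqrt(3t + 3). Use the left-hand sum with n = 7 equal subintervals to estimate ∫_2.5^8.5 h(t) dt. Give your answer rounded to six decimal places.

25.339549

Δt = (8.5 − 2.5)/7 = 6/7.
Left endpoints: 2.5, 47/14, 59/14, 71/14, 83/14, 95/14, 107/14.
h(2.5) ≈ 3.240370, h(47/14) ≈ 3.615443, h(59/14) ≈ 3.955105, h(71/14) ≈ 4.267820, h(83/14) ≈ 4.559135, h(95/14) ≈ 4.832923, h(107/14) ≈ 5.092011.
Sum = Δt · [h(2.5) + h(47/14) + h(59/14) + ...].
Sum ≈ 25.339549.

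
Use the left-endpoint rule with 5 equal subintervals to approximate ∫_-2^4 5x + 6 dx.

Δx = (4 − (-2))/5 = 1.2.
Left endpoints: -2, -0.8, 0.4, 1.6, 2.8.
f(-2) = -4, f(-0.8) = 2, f(0.4) = 8, f(1.6) = 14, f(2.8) = 20.
Sum = Δx · [f(-2) + f(-0.8) + f(0.4) + f(1.6) + f(2.8)].
Sum = 48.

48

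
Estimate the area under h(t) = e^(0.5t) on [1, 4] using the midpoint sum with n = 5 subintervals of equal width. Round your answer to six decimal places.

Δt = (4 − 1)/5 = 0.6.
Midpoints: 1.3, 1.9, 2.5, 3.1, 3.7.
h(1.3) ≈ 1.915541, h(1.9) ≈ 2.585710, h(2.5) ≈ 3.490343, h(3.1) ≈ 4.711470, h(3.7) ≈ 6.359820.
Sum = Δt · [h(1.3) + h(1.9) + h(2.5) + h(3.1) + h(3.7)].
Sum ≈ 11.437730.

11.437730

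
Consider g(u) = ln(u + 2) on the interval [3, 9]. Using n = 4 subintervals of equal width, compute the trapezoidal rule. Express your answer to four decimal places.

12.3093

Δu = (9 − 3)/4 = 1.5.
g(3) ≈ 1.6094, g(4.5) ≈ 1.8718, g(6) ≈ 2.0794, g(7.5) ≈ 2.2513, g(9) ≈ 2.3979.
T_4 = (Δu/2)·[g(u_0) + 2g(u_1) + 2g(u_2) + 2g(u_3) + g(u_4)].
Sum ≈ 12.3093.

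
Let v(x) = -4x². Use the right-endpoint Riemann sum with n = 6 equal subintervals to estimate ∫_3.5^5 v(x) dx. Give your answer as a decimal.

-115.9375

Δx = (5 − 3.5)/6 = 0.25.
Right endpoints: 3.75, 4, 4.25, 4.5, 4.75, 5.
v(3.75) = -56.25, v(4) = -64, v(4.25) = -72.25, v(4.5) = -81, v(4.75) = -90.25, v(5) = -100.
Sum = Δx · [v(3.75) + v(4) + v(4.25) + ...].
Sum = -115.9375.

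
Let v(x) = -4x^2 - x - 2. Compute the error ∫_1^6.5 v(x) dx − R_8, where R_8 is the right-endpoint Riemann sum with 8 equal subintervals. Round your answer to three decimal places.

Exact integral: ∫_1^6.5 v(x) dx ≈ -396.45833.
R_8 = -456.80078125.
Error ≈ -396.45833 − (-456.80078125) ≈ 60.342.

60.342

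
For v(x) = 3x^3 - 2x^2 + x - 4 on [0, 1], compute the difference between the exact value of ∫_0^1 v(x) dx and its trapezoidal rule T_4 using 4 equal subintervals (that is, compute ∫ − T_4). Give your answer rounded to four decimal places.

-0.0260

Exact integral: ∫_0^1 v(x) dx ≈ -3.416667.
T_4 = -3.390625.
Error ≈ -3.416667 − (-3.390625) ≈ -0.0260.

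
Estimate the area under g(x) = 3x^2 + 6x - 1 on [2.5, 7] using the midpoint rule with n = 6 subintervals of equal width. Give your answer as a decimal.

450.4921875

Δx = (7 − 2.5)/6 = 0.75.
Midpoints: 2.875, 3.625, 4.375, 5.125, 5.875, 6.625.
g(2.875) = 41.046875, g(3.625) = 60.171875, g(4.375) = 82.671875, g(5.125) = 108.546875, g(5.875) = 137.796875, g(6.625) = 170.421875.
Sum = Δx · [g(2.875) + g(3.625) + g(4.375) + ...].
Sum = 450.4921875.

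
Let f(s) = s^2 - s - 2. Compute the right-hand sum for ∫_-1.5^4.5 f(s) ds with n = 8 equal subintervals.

Δs = (4.5 − (-1.5))/8 = 0.75.
Right endpoints: -0.75, 0, 0.75, 1.5, 2.25, 3, 3.75, 4.5.
f(-0.75) = -0.6875, f(0) = -2, f(0.75) = -2.1875, f(1.5) = -1.25, f(2.25) = 0.8125, f(3) = 4, f(3.75) = 8.3125, f(4.5) = 13.75.
Sum = Δs · [f(-0.75) + f(0) + f(0.75) + ...].
Sum = 15.5625.

15.5625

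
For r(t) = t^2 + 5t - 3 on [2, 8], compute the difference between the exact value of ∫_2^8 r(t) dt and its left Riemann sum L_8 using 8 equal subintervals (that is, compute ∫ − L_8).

Exact integral: ∫_2^8 r(t) dt = 300.
L_8 = 266.8125.
Error = 300 − 266.8125 = 33.1875.

33.1875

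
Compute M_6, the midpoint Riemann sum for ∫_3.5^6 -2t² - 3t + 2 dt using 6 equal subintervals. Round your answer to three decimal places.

Δt = (6 − 3.5)/6 = 5/12.
Midpoints: 89/24, 4.125, 109/24, 119/24, 5.375, 139/24.
f(89/24) = -10549/288, f(4.125) = -44.40625, f(109/24) = -15229/288, f(119/24) = -17869/288, f(5.375) = -71.90625, f(139/24) = -23749/288.
Sum = Δt · [f(89/24) + f(4.125) + f(109/24) + ...].
Sum ≈ -145.969.

-145.969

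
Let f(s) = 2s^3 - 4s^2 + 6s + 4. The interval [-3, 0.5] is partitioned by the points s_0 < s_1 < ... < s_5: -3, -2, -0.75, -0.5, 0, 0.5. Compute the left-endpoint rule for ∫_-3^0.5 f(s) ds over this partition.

-153.0234375

Subinterval widths: 1, 1.25, 0.25, 0.5, 0.5.
Left endpoints: -3, -2, -0.75, -0.5, 0.
f(-3) = -104, f(-2) = -40, f(-0.75) = -3.59375, f(-0.5) = -0.25, f(0) = 4.
Sum = Σ Δs_i · f(s_i).
Sum = -153.0234375.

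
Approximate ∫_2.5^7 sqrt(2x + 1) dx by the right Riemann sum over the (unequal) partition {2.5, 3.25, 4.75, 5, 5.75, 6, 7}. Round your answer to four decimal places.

Subinterval widths: 0.75, 1.5, 0.25, 0.75, 0.25, 1.
Right endpoints: 3.25, 4.75, 5, 5.75, 6, 7.
f(3.25) ≈ 2.7386, f(4.75) ≈ 3.2404, f(5) ≈ 3.3166, f(5.75) ≈ 3.5355, f(6) ≈ 3.6056, f(7) ≈ 3.8730.
Sum = Σ Δx_i · f(x_i).
Sum ≈ 15.1697.

15.1697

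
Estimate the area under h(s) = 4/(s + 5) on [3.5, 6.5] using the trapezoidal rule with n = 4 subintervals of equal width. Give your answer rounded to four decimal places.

Δs = (6.5 − 3.5)/4 = 0.75.
h(3.5) = 8/17, h(4.25) = 16/37, h(5) = 0.4, h(5.75) = 16/43, h(6.5) = 8/23.
T_4 = (Δs/2)·[h(s_0) + 2h(s_1) + 2h(s_2) + 2h(s_3) + h(s_4)].
Sum ≈ 1.2103.

1.2103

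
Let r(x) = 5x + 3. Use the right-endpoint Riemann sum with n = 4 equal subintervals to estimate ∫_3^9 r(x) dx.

220.5

Δx = (9 − 3)/4 = 1.5.
Right endpoints: 4.5, 6, 7.5, 9.
r(4.5) = 25.5, r(6) = 33, r(7.5) = 40.5, r(9) = 48.
Sum = Δx · [r(4.5) + r(6) + r(7.5) + r(9)].
Sum = 220.5.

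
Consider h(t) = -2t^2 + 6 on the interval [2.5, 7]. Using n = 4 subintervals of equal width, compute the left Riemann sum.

Δt = (7 − 2.5)/4 = 1.125.
Left endpoints: 2.5, 3.625, 4.75, 5.875.
h(2.5) = -6.5, h(3.625) = -20.28125, h(4.75) = -39.125, h(5.875) = -63.03125.
Sum = Δt · [h(2.5) + h(3.625) + h(4.75) + h(5.875)].
Sum = -145.0546875.

-145.0546875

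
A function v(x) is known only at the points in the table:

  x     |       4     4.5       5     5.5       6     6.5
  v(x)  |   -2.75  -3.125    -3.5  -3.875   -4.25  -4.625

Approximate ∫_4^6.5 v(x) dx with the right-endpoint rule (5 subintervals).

-9.6875

Δx = 0.5.
Sum = 0.5·[(-3.125) + (-3.5) + (-3.875) + (-4.25) + (-4.625)] = -9.6875.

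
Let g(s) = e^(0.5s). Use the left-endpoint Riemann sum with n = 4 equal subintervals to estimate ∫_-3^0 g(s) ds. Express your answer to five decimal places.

Δs = (0 − (-3))/4 = 0.75.
Left endpoints: -3, -2.25, -1.5, -0.75.
g(-3) ≈ 0.22313, g(-2.25) ≈ 0.32465, g(-1.5) ≈ 0.47237, g(-0.75) ≈ 0.68729.
Sum = Δs · [g(-3) + g(-2.25) + g(-1.5) + g(-0.75)].
Sum ≈ 1.28058.

1.28058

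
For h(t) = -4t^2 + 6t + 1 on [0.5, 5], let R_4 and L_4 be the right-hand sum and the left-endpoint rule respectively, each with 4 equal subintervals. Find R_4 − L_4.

-81

R_4 = -132.046875.
L_4 = -51.046875.
R_4 − L_4 = -81.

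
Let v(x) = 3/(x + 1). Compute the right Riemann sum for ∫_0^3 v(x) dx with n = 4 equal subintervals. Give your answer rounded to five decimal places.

Δx = (3 − 0)/4 = 0.75.
Right endpoints: 0.75, 1.5, 2.25, 3.
v(0.75) = 12/7, v(1.5) = 1.2, v(2.25) = 12/13, v(3) = 0.75.
Sum = Δx · [v(0.75) + v(1.5) + v(2.25) + v(3)].
Sum ≈ 3.44052.

3.44052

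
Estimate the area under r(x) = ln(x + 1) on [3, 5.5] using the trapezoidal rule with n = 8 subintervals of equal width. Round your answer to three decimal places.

4.121

Δx = (5.5 − 3)/8 = 0.3125.
r(3) ≈ 1.386, r(3.3125) ≈ 1.462, r(3.625) ≈ 1.531, r(3.9375) ≈ 1.597, r(4.25) ≈ 1.658, r(4.5625) ≈ 1.716, r(4.875) ≈ 1.771, r(5.1875) ≈ 1.823, r(5.5) ≈ 1.872.
T_8 = (Δx/2)·[r(x_0) + 2r(x_1) + ... + 2r(x_{7}) + r(x_8)].
Sum ≈ 4.121.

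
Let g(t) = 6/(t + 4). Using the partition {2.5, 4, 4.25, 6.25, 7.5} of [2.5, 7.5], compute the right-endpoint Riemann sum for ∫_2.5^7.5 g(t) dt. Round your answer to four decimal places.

Subinterval widths: 1.5, 0.25, 2, 1.25.
Right endpoints: 4, 4.25, 6.25, 7.5.
g(4) = 0.75, g(4.25) = 8/11, g(6.25) = 24/41, g(7.5) = 12/23.
Sum = Σ Δt_i · g(t_i).
Sum ≈ 3.1297.

3.1297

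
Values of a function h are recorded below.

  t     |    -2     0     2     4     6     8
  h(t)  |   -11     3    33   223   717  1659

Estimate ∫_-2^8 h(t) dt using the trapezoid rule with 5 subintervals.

Δt = 2.
T_5 = (2/2)·[(-11) + 2·3 + 2·33 + 2·223 + 2·717 + 1659] = 3600.

3600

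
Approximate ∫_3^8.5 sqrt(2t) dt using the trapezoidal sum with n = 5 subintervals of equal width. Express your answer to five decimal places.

Δt = (8.5 − 3)/5 = 1.1.
f(3) ≈ 2.44949, f(4.1) ≈ 2.86356, f(5.2) ≈ 3.22490, f(6.3) ≈ 3.54965, f(7.4) ≈ 3.84708, f(8.5) ≈ 4.12311.
T_5 = (Δt/2)·[f(t_0) + 2f(t_1) + ... + 2f(t_{4}) + f(t_5)].
Sum ≈ 18.44864.

18.44864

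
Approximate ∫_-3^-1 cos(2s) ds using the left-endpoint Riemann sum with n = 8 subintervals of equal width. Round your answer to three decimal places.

-0.410

Δs = (-1 − (-3))/8 = 0.25.
Left endpoints: -3, -2.75, -2.5, -2.25, -2, -1.75, -1.5, -1.25.
f(-3) ≈ 0.960, f(-2.75) ≈ 0.709, f(-2.5) ≈ 0.284, f(-2.25) ≈ -0.211, f(-2) ≈ -0.654, f(-1.75) ≈ -0.936, f(-1.5) ≈ -0.990, f(-1.25) ≈ -0.801.
Sum = Δs · [f(-3) + f(-2.75) + f(-2.5) + ...].
Sum ≈ -0.410.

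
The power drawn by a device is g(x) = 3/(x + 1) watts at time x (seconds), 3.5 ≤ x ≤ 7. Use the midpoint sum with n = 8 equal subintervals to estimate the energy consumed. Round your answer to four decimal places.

1.7253

Δx = (7 − 3.5)/8 = 0.4375.
Midpoints: 3.71875, 4.15625, 4.59375, 5.03125, 5.46875, 5.90625, 6.34375, 6.78125.
g(3.71875) = 96/151, g(4.15625) = 32/55, g(4.59375) = 96/179, g(5.03125) = 96/193, g(5.46875) = 32/69, g(5.90625) = 96/221, g(6.34375) = 96/235, g(6.78125) = 32/83.
Sum = Δx · [g(3.71875) + g(4.15625) + g(4.59375) + ...].
Sum ≈ 1.7253.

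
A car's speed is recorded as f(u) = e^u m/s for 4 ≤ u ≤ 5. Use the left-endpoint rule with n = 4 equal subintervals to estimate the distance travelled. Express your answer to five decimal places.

82.57624

Δu = (5 − 4)/4 = 0.25.
Left endpoints: 4, 4.25, 4.5, 4.75.
f(4) ≈ 54.59815, f(4.25) ≈ 70.10541, f(4.5) ≈ 90.01713, f(4.75) ≈ 115.58428.
Sum = Δu · [f(4) + f(4.25) + f(4.5) + f(4.75)].
Sum ≈ 82.57624.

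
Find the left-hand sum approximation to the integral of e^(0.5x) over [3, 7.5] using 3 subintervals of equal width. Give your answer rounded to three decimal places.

51.082

Δx = (7.5 − 3)/3 = 1.5.
Left endpoints: 3, 4.5, 6.
f(3) ≈ 4.482, f(4.5) ≈ 9.488, f(6) ≈ 20.086.
Sum = Δx · [f(3) + f(4.5) + f(6)].
Sum ≈ 51.082.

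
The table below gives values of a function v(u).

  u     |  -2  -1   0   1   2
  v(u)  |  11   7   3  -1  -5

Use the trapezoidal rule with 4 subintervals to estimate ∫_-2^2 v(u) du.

12

Δu = 1.
T_4 = (1/2)·[11 + 2·7 + 2·3 + 2·(-1) + (-5)] = 12.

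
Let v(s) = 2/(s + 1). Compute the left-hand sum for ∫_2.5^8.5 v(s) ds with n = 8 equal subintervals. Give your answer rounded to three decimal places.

Δs = (8.5 − 2.5)/8 = 0.75.
Left endpoints: 2.5, 3.25, 4, 4.75, 5.5, 6.25, 7, 7.75.
v(2.5) = 4/7, v(3.25) = 8/17, v(4) = 0.4, v(4.75) = 8/23, v(5.5) = 4/13, v(6.25) = 8/29, v(7) = 0.25, v(7.75) = 8/35.
Sum = Δs · [v(2.5) + v(3.25) + v(4) + ...].
Sum ≈ 2.139.

2.139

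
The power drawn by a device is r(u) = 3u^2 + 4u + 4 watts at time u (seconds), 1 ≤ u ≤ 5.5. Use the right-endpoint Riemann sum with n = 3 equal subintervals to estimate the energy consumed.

326.25

Δu = (5.5 − 1)/3 = 1.5.
Right endpoints: 2.5, 4, 5.5.
r(2.5) = 32.75, r(4) = 68, r(5.5) = 116.75.
Sum = Δu · [r(2.5) + r(4) + r(5.5)].
Sum = 326.25.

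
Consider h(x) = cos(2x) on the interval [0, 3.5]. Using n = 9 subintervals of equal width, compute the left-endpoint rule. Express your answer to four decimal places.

0.3596

Δx = (3.5 − 0)/9 = 7/18.
Left endpoints: 0, 7/18, 7/9, 7/6, 14/9, 35/18, 7/3, 49/18, 28/9.
h(0) ≈ 1.0000, h(7/18) ≈ 0.7125, h(7/9) ≈ 0.0152, h(7/6) ≈ -0.6908, h(14/9) ≈ -0.9995, h(35/18) ≈ -0.7335, h(7/3) ≈ -0.0457, h(49/18) ≈ 0.6684, h(28/9) ≈ 0.9981.
Sum = Δx · [h(0) + h(7/18) + h(7/9) + ...].
Sum ≈ 0.3596.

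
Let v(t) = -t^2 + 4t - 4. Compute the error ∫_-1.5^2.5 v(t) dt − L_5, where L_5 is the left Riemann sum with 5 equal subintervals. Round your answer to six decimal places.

Exact integral: ∫_-1.5^2.5 v(t) dt ≈ -14.33333333.
L_5 = -19.56.
Error ≈ -14.33333333 − (-19.56) ≈ 5.226667.

5.226667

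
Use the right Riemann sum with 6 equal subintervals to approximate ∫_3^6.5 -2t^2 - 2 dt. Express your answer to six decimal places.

Δt = (6.5 − 3)/6 = 7/12.
Right endpoints: 43/12, 25/6, 4.75, 16/3, 71/12, 6.5.
f(43/12) = -1993/72, f(25/6) = -661/18, f(4.75) = -47.125, f(16/3) = -530/9, f(71/12) = -5185/72, f(6.5) = -86.5.
Sum = Δt · [f(43/12) + f(25/6) + f(4.75) + ...].
Sum ≈ -191.876157.

-191.876157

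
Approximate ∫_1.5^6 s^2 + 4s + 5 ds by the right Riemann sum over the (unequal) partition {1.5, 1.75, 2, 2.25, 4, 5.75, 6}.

Subinterval widths: 0.25, 0.25, 0.25, 1.75, 1.75, 0.25.
Right endpoints: 1.75, 2, 2.25, 4, 5.75, 6.
f(1.75) = 15.0625, f(2) = 17, f(2.25) = 19.0625, f(4) = 37, f(5.75) = 61.0625, f(6) = 65.
Sum = Σ Δs_i · f(s_i).
Sum = 200.640625.

200.640625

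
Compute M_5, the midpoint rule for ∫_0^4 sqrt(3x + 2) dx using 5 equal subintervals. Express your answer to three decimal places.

Δx = (4 − 0)/5 = 0.8.
Midpoints: 0.4, 1.2, 2, 2.8, 3.6.
f(0.4) ≈ 1.789, f(1.2) ≈ 2.366, f(2) ≈ 2.828, f(2.8) ≈ 3.225, f(3.6) ≈ 3.578.
Sum = Δx · [f(0.4) + f(1.2) + f(2) + f(2.8) + f(3.6)].
Sum ≈ 11.029.

11.029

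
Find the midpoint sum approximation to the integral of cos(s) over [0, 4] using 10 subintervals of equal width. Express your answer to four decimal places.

-0.7619

Δs = (4 − 0)/10 = 0.4.
Midpoints: 0.2, 0.6, 1, 1.4, 1.8, 2.2, 2.6, 3, 3.4, 3.8.
f(0.2) ≈ 0.9801, f(0.6) ≈ 0.8253, f(1) ≈ 0.5403, f(1.4) ≈ 0.1700, f(1.8) ≈ -0.2272, f(2.2) ≈ -0.5885, f(2.6) ≈ -0.8569, f(3) ≈ -0.9900, f(3.4) ≈ -0.9668, f(3.8) ≈ -0.7910.
Sum = Δs · [f(0.2) + f(0.6) + f(1) + ...].
Sum ≈ -0.7619.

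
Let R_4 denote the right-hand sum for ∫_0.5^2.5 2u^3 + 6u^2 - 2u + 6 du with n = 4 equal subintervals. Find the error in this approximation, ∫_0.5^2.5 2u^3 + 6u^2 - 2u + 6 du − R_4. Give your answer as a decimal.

Exact integral: ∫_0.5^2.5 f(u) du = 56.5.
R_4 = 73.5.
Error = 56.5 − 73.5 = -17.

-17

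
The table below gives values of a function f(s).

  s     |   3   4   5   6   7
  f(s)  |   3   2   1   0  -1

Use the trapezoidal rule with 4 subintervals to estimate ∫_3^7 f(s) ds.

Δs = 1.
T_4 = (1/2)·[3 + 2·2 + 2·1 + 2·0 + (-1)] = 4.

4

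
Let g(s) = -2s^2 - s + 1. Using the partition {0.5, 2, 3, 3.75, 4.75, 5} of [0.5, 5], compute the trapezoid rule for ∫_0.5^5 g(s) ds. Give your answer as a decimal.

-93.0625

Subinterval widths: 1.5, 1, 0.75, 1, 0.25.
g(0.5) = 0, g(2) = -9, g(3) = -20, g(3.75) = -30.875, g(4.75) = -48.875, g(5) = -54.
On each subinterval the trapezoid contributes (Δs_i/2)·[g(s_{i-1}) + g(s_i)].
Sum = -93.0625.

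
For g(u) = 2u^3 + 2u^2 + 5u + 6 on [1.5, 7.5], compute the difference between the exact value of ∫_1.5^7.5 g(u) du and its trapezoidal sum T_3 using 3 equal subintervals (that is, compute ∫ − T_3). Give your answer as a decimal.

-116

Exact integral: ∫_1.5^7.5 g(u) du = 2029.5.
T_3 = 2145.5.
Error = 2029.5 − 2145.5 = -116.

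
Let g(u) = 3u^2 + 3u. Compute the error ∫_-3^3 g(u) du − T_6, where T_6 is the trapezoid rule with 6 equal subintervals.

-3

Exact integral: ∫_-3^3 g(u) du = 54.
T_6 = 57.
Error = 54 − 57 = -3.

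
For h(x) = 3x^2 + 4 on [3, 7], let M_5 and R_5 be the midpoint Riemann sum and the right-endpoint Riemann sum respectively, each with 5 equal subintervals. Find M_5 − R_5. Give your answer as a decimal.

-49.92

M_5 = 331.36.
R_5 = 381.28.
M_5 − R_5 = -49.92.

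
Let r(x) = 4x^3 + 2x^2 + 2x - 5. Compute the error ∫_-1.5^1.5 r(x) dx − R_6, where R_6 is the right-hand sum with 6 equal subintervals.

-8.5

Exact integral: ∫_-1.5^1.5 r(x) dx = -10.5.
R_6 = -2.
Error = -10.5 − (-2) = -8.5.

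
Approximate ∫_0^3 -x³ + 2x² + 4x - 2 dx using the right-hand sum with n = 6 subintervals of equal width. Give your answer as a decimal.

Δx = (3 − 0)/6 = 0.5.
Right endpoints: 0.5, 1, 1.5, 2, 2.5, 3.
f(0.5) = 0.375, f(1) = 3, f(1.5) = 5.125, f(2) = 6, f(2.5) = 4.875, f(3) = 1.
Sum = Δx · [f(0.5) + f(1) + f(1.5) + ...].
Sum = 10.1875.

10.1875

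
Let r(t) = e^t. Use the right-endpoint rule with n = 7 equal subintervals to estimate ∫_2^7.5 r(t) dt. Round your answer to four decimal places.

2599.7492

Δt = (7.5 − 2)/7 = 11/14.
Right endpoints: 39/14, 25/7, 61/14, 36/7, 83/14, 47/7, 7.5.
r(39/14) ≈ 16.2114, r(25/7) ≈ 35.5674, r(61/14) ≈ 78.0339, r(36/7) ≈ 171.2042, r(83/14) ≈ 375.6175, r(47/7) ≈ 824.0949, r(7.5) ≈ 1808.0424.
Sum = Δt · [r(39/14) + r(25/7) + r(61/14) + ...].
Sum ≈ 2599.7492.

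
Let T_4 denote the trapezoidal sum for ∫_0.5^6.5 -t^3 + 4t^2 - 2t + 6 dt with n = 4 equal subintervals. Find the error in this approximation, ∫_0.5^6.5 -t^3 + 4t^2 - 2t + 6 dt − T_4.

14.625

Exact integral: ∫_0.5^6.5 f(t) dt = -86.25.
T_4 = -100.875.
Error = -86.25 − (-100.875) = 14.625.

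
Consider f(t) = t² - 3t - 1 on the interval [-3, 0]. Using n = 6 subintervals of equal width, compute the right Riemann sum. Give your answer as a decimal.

15.125

Δt = (0 − (-3))/6 = 0.5.
Right endpoints: -2.5, -2, -1.5, -1, -0.5, 0.
f(-2.5) = 12.75, f(-2) = 9, f(-1.5) = 5.75, f(-1) = 3, f(-0.5) = 0.75, f(0) = -1.
Sum = Δt · [f(-2.5) + f(-2) + f(-1.5) + ...].
Sum = 15.125.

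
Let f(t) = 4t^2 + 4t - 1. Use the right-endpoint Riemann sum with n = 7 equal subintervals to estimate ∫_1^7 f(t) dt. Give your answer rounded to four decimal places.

641.5102

Δt = (7 − 1)/7 = 6/7.
Right endpoints: 13/7, 19/7, 25/7, 31/7, 37/7, 43/7, 7.
f(13/7) = 991/49, f(19/7) = 1927/49, f(25/7) = 3151/49, f(31/7) = 4663/49, f(37/7) = 6463/49, f(43/7) = 8551/49, f(7) = 223.
Sum = Δt · [f(13/7) + f(19/7) + f(25/7) + ...].
Sum ≈ 641.5102.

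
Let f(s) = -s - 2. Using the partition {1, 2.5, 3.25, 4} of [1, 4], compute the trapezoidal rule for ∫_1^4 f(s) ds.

-13.5

Subinterval widths: 1.5, 0.75, 0.75.
f(1) = -3, f(2.5) = -4.5, f(3.25) = -5.25, f(4) = -6.
On each subinterval the trapezoid contributes (Δs_i/2)·[f(s_{i-1}) + f(s_i)].
Sum = -13.5.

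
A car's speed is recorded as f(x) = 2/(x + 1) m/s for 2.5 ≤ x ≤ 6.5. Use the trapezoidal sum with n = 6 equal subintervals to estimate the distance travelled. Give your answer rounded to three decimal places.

Δx = (6.5 − 2.5)/6 = 2/3.
f(2.5) = 4/7, f(19/6) = 0.48, f(23/6) = 12/29, f(4.5) = 4/11, f(31/6) = 12/37, f(35/6) = 12/41, f(6.5) = 4/15.
T_6 = (Δx/2)·[f(x_0) + 2f(x_1) + ... + 2f(x_{5}) + f(x_6)].
Sum ≈ 1.529.

1.529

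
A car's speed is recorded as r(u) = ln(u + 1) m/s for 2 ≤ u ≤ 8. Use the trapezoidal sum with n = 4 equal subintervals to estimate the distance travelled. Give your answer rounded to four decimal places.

10.4380

Δu = (8 − 2)/4 = 1.5.
r(2) ≈ 1.0986, r(3.5) ≈ 1.5041, r(5) ≈ 1.7918, r(6.5) ≈ 2.0149, r(8) ≈ 2.1972.
T_4 = (Δu/2)·[r(u_0) + 2r(u_1) + 2r(u_2) + 2r(u_3) + r(u_4)].
Sum ≈ 10.4380.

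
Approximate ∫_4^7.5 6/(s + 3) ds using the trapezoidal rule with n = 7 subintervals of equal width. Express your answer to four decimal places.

2.4342

Δs = (7.5 − 4)/7 = 0.5.
f(4) = 6/7, f(4.5) = 0.8, f(5) = 0.75, f(5.5) = 12/17, f(6) = 2/3, f(6.5) = 12/19, f(7) = 0.6, f(7.5) = 4/7.
T_7 = (Δs/2)·[f(s_0) + 2f(s_1) + ... + 2f(s_{6}) + f(s_7)].
Sum ≈ 2.4342.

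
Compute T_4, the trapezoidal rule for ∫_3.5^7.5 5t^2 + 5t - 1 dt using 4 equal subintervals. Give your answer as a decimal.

741

Δt = (7.5 − 3.5)/4 = 1.
f(3.5) = 77.75, f(4.5) = 122.75, f(5.5) = 177.75, f(6.5) = 242.75, f(7.5) = 317.75.
T_4 = (Δt/2)·[f(t_0) + 2f(t_1) + 2f(t_2) + 2f(t_3) + f(t_4)].
Sum = 741.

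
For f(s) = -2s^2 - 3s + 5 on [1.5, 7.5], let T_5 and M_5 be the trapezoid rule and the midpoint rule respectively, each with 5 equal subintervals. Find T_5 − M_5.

T_5 = -332.88.
M_5 = -328.56.
T_5 − M_5 = -4.32.

-4.32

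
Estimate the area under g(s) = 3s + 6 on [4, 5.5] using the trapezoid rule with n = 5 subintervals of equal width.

Δs = (5.5 − 4)/5 = 0.3.
g(4) = 18, g(4.3) = 18.9, g(4.6) = 19.8, g(4.9) = 20.7, g(5.2) = 21.6, g(5.5) = 22.5.
T_5 = (Δs/2)·[g(s_0) + 2g(s_1) + ... + 2g(s_{4}) + g(s_5)].
Sum = 30.375.

30.375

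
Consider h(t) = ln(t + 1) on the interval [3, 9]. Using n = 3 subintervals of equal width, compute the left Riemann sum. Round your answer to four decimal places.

Δt = (9 − 3)/3 = 2.
Left endpoints: 3, 5, 7.
h(3) ≈ 1.3863, h(5) ≈ 1.7918, h(7) ≈ 2.0794.
Sum = Δt · [h(3) + h(5) + h(7)].
Sum ≈ 10.5150.

10.5150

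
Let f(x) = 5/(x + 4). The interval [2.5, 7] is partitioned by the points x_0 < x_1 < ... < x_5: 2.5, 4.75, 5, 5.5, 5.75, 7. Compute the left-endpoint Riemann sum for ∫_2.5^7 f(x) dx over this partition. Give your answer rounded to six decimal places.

Subinterval widths: 2.25, 0.25, 0.5, 0.25, 1.25.
Left endpoints: 2.5, 4.75, 5, 5.5, 5.75.
f(2.5) = 10/13, f(4.75) = 4/7, f(5) = 5/9, f(5.5) = 10/19, f(5.75) = 20/39.
Sum = Σ Δx_i · f(x_i).
Sum ≈ 2.924009.

2.924009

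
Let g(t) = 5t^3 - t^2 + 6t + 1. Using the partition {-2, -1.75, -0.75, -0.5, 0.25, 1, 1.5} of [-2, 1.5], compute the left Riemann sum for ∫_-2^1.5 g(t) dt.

-49.421875

Subinterval widths: 0.25, 1, 0.25, 0.75, 0.75, 0.5.
Left endpoints: -2, -1.75, -0.75, -0.5, 0.25, 1.
g(-2) = -55, g(-1.75) = -39.359375, g(-0.75) = -6.171875, g(-0.5) = -2.875, g(0.25) = 2.515625, g(1) = 11.
Sum = Σ Δt_i · g(t_i).
Sum = -49.421875.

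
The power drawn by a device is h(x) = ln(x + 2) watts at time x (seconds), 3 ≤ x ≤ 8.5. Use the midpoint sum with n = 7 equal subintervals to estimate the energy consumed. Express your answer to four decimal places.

Δx = (8.5 − 3)/7 = 11/14.
Midpoints: 95/28, 117/28, 139/28, 5.75, 183/28, 205/28, 227/28.
h(95/28) ≈ 1.6851, h(117/28) ≈ 1.8211, h(139/28) ≈ 1.9408, h(5.75) ≈ 2.0477, h(183/28) ≈ 2.1443, h(205/28) ≈ 2.2323, h(227/28) ≈ 2.3132.
Sum = Δx · [h(95/28) + h(117/28) + h(139/28) + ...].
Sum ≈ 11.1449.

11.1449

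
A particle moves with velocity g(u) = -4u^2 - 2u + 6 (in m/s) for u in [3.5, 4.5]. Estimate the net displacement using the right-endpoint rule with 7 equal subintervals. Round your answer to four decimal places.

-68.7755

Δu = (4.5 − 3.5)/7 = 1/7.
Right endpoints: 51/14, 53/14, 55/14, 57/14, 59/14, 61/14, 4.5.
g(51/14) = -2664/49, g(53/14) = -2886/49, g(55/14) = -3116/49, g(57/14) = -3354/49, g(59/14) = -3600/49, g(61/14) = -3854/49, g(4.5) = -84.
Sum = Δu · [g(51/14) + g(53/14) + g(55/14) + ...].
Sum ≈ -68.7755.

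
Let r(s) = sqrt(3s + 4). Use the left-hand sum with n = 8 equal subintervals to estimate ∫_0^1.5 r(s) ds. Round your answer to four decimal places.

Δs = (1.5 − 0)/8 = 0.1875.
Left endpoints: 0, 0.1875, 0.375, 0.5625, 0.75, 0.9375, 1.125, 1.3125.
r(0) ≈ 2.0000, r(0.1875) ≈ 2.1360, r(0.375) ≈ 2.2638, r(0.5625) ≈ 2.3848, r(0.75) ≈ 2.5000, r(0.9375) ≈ 2.6101, r(1.125) ≈ 2.7157, r(1.3125) ≈ 2.8174.
Sum = Δs · [r(0) + r(0.1875) + r(0.375) + ...].
Sum ≈ 3.6427.

3.6427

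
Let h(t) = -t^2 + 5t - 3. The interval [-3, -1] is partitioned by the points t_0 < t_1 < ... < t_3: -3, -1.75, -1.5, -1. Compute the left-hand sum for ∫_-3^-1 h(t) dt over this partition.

Subinterval widths: 1.25, 0.25, 0.5.
Left endpoints: -3, -1.75, -1.5.
h(-3) = -27, h(-1.75) = -14.8125, h(-1.5) = -12.75.
Sum = Σ Δt_i · h(t_i).
Sum = -43.828125.

-43.828125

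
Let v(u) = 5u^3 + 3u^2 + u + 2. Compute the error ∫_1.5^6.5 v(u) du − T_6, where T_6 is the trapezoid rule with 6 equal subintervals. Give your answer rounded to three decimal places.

Exact integral: ∫_1.5^6.5 v(u) du = 2526.25.
T_6 ≈ 2562.70833.
Error ≈ 2526.25 − 2562.70833 ≈ -36.458.

-36.458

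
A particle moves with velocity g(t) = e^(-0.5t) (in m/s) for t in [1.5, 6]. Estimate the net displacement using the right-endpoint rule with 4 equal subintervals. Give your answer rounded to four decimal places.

0.6296

Δt = (6 − 1.5)/4 = 1.125.
Right endpoints: 2.625, 3.75, 4.875, 6.
g(2.625) ≈ 0.2691, g(3.75) ≈ 0.1534, g(4.875) ≈ 0.0874, g(6) ≈ 0.0498.
Sum = Δt · [g(2.625) + g(3.75) + g(4.875) + g(6)].
Sum ≈ 0.6296.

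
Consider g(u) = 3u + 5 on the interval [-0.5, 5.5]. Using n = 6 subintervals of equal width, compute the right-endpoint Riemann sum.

84

Δu = (5.5 − (-0.5))/6 = 1.
Right endpoints: 0.5, 1.5, 2.5, 3.5, 4.5, 5.5.
g(0.5) = 6.5, g(1.5) = 9.5, g(2.5) = 12.5, g(3.5) = 15.5, g(4.5) = 18.5, g(5.5) = 21.5.
Sum = Δu · [g(0.5) + g(1.5) + g(2.5) + ...].
Sum = 84.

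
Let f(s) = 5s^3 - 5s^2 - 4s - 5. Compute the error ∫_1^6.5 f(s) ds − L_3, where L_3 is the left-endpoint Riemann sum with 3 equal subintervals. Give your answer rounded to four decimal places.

886.9832

Exact integral: ∫_1^6.5 f(s) ds ≈ 1664.036458.
L_3 ≈ 777.053241.
Error ≈ 1664.036458 − 777.053241 ≈ 886.9832.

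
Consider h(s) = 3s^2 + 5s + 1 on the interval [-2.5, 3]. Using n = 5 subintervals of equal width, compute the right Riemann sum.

Δs = (3 − (-2.5))/5 = 1.1.
Right endpoints: -1.4, -0.3, 0.8, 1.9, 3.
h(-1.4) = -0.12, h(-0.3) = -0.23, h(0.8) = 6.92, h(1.9) = 21.33, h(3) = 43.
Sum = Δs · [h(-1.4) + h(-0.3) + h(0.8) + h(1.9) + h(3)].
Sum = 77.99.

77.99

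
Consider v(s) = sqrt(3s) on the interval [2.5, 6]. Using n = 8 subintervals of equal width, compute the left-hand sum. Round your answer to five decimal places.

12.07411

Δs = (6 − 2.5)/8 = 0.4375.
Left endpoints: 2.5, 2.9375, 3.375, 3.8125, 4.25, 4.6875, 5.125, 5.5625.
v(2.5) ≈ 2.73861, v(2.9375) ≈ 2.96859, v(3.375) ≈ 3.18198, v(3.8125) ≈ 3.38194, v(4.25) ≈ 3.57071, v(4.6875) ≈ 3.75000, v(5.125) ≈ 3.92110, v(5.5625) ≈ 4.08503.
Sum = Δs · [v(2.5) + v(2.9375) + v(3.375) + ...].
Sum ≈ 12.07411.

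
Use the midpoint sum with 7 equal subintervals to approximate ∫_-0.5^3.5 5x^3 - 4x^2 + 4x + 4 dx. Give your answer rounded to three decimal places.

Δx = (3.5 − (-0.5))/7 = 4/7.
Midpoints: -3/14, 5/14, 13/14, 1.5, 29/14, 37/14, 45/14.
f(-3/14) = 7985/2744, f(5/14) = 14121/2744, f(13/14) = 22689/2744, f(1.5) = 17.875, f(29/14) = 108561/2744, f(37/14) = 216585/2744, f(45/14) = 388481/2744.
Sum = Δx · [f(-3/14) + f(5/14) + f(13/14) + ...].
Sum ≈ 168.153.

168.153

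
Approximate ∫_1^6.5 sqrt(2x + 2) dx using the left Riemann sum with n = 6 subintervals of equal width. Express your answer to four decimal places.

Δx = (6.5 − 1)/6 = 11/12.
Left endpoints: 1, 23/12, 17/6, 3.75, 14/3, 67/12.
f(1) ≈ 2.0000, f(23/12) ≈ 2.4152, f(17/6) ≈ 2.7689, f(3.75) ≈ 3.0822, f(14/3) ≈ 3.3665, f(67/12) ≈ 3.6286.
Sum = Δx · [f(1) + f(23/12) + f(17/6) + ...].
Sum ≈ 15.8230.

15.8230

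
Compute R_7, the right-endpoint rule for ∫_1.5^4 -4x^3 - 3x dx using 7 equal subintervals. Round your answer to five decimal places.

-317.95918

Δx = (4 − 1.5)/7 = 5/14.
Right endpoints: 13/7, 31/14, 18/7, 41/14, 23/7, 51/14, 4.
f(13/7) = -10699/343, f(31/14) = -17174/343, f(18/7) = -25974/343, f(41/14) = -37474/343, f(23/7) = -52049/343, f(51/14) = -70074/343, f(4) = -268.
Sum = Δx · [f(13/7) + f(31/14) + f(18/7) + ...].
Sum ≈ -317.95918.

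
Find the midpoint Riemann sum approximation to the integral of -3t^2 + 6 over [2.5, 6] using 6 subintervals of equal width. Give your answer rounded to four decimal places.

Δt = (6 − 2.5)/6 = 7/12.
Midpoints: 67/24, 3.375, 95/24, 109/24, 5.125, 137/24.
f(67/24) = -3337/192, f(3.375) = -28.171875, f(95/24) = -7873/192, f(109/24) = -10729/192, f(5.125) = -72.796875, f(137/24) = -17617/192.
Sum = Δt · [f(67/24) + f(3.375) + f(95/24) + ...].
Sum ≈ -179.0773.

-179.0773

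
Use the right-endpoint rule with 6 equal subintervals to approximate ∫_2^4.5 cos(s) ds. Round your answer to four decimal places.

-1.8167

Δs = (4.5 − 2)/6 = 5/12.
Right endpoints: 29/12, 17/6, 3.25, 11/3, 49/12, 4.5.
f(29/12) ≈ -0.7485, f(17/6) ≈ -0.9529, f(3.25) ≈ -0.9941, f(11/3) ≈ -0.8653, f(49/12) ≈ -0.5884, f(4.5) ≈ -0.2108.
Sum = Δs · [f(29/12) + f(17/6) + f(3.25) + ...].
Sum ≈ -1.8167.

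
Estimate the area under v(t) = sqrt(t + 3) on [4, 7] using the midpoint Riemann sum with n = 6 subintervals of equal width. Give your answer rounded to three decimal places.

8.735

Δt = (7 − 4)/6 = 0.5.
Midpoints: 4.25, 4.75, 5.25, 5.75, 6.25, 6.75.
v(4.25) ≈ 2.693, v(4.75) ≈ 2.784, v(5.25) ≈ 2.872, v(5.75) ≈ 2.958, v(6.25) ≈ 3.041, v(6.75) ≈ 3.122.
Sum = Δt · [v(4.25) + v(4.75) + v(5.25) + ...].
Sum ≈ 8.735.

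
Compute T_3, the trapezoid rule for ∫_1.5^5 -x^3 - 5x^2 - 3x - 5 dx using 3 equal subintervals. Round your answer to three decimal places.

Δx = (5 − 1.5)/3 = 7/6.
f(1.5) = -24.125, f(8/3) = -1823/27, f(23/6) = -31601/216, f(5) = -270.
T_3 = (Δx/2)·[f(x_0) + 2f(x_1) + 2f(x_2) + f(x_3)].
Sum ≈ -421.029.

-421.029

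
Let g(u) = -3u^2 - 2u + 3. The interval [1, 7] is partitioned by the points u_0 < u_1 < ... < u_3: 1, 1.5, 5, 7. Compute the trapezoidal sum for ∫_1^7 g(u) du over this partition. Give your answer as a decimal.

-397.5

Subinterval widths: 0.5, 3.5, 2.
g(1) = -2, g(1.5) = -6.75, g(5) = -82, g(7) = -158.
On each subinterval the trapezoid contributes (Δu_i/2)·[g(u_{i-1}) + g(u_i)].
Sum = -397.5.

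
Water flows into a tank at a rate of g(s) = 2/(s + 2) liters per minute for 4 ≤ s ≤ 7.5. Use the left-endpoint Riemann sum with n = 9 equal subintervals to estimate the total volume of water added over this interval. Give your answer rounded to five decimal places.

0.94336

Δs = (7.5 − 4)/9 = 7/18.
Left endpoints: 4, 79/18, 43/9, 31/6, 50/9, 107/18, 19/3, 121/18, 64/9.
g(4) = 1/3, g(79/18) = 36/115, g(43/9) = 18/61, g(31/6) = 12/43, g(50/9) = 9/34, g(107/18) = 36/143, g(19/3) = 0.24, g(121/18) = 36/157, g(64/9) = 9/41.
Sum = Δs · [g(4) + g(79/18) + g(43/9) + ...].
Sum ≈ 0.94336.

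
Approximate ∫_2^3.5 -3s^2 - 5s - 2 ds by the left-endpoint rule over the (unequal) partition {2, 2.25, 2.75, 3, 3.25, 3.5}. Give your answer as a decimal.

Subinterval widths: 0.25, 0.5, 0.25, 0.25, 0.25.
Left endpoints: 2, 2.25, 2.75, 3, 3.25.
f(2) = -24, f(2.25) = -28.4375, f(2.75) = -38.4375, f(3) = -44, f(3.25) = -49.9375.
Sum = Σ Δs_i · f(s_i).
Sum = -53.3125.

-53.3125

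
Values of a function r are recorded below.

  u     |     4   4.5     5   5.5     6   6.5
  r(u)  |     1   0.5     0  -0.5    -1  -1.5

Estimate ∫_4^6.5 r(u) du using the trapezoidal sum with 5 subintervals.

Δu = 0.5.
T_5 = (0.5/2)·[1 + 2·0.5 + 2·0 + 2·(-0.5) + 2·(-1) + (-1.5)] = -0.625.

-0.625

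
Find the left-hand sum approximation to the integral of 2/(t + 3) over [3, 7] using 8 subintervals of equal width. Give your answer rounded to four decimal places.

1.0557

Δt = (7 − 3)/8 = 0.5.
Left endpoints: 3, 3.5, 4, 4.5, 5, 5.5, 6, 6.5.
f(3) = 1/3, f(3.5) = 4/13, f(4) = 2/7, f(4.5) = 4/15, f(5) = 0.25, f(5.5) = 4/17, f(6) = 2/9, f(6.5) = 4/19.
Sum = Δt · [f(3) + f(3.5) + f(4) + ...].
Sum ≈ 1.0557.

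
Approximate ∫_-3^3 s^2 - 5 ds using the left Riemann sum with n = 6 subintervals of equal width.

-11

Δs = (3 − (-3))/6 = 1.
Left endpoints: -3, -2, -1, 0, 1, 2.
f(-3) = 4, f(-2) = -1, f(-1) = -4, f(0) = -5, f(1) = -4, f(2) = -1.
Sum = Δs · [f(-3) + f(-2) + f(-1) + ...].
Sum = -11.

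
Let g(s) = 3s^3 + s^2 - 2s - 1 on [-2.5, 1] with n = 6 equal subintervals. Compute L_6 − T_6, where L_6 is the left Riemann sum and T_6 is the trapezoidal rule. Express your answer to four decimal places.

-10.9740

L_6 ≈ -33.370515.
T_6 ≈ -22.396557.
L_6 − T_6 ≈ -10.9740.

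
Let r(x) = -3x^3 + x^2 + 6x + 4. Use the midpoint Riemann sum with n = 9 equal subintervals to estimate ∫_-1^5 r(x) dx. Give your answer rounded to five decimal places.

-326.22222

Δx = (5 − (-1))/9 = 2/3.
Midpoints: -2/3, 0, 2/3, 4/3, 2, 8/3, 10/3, 4, 14/3.
r(-2/3) = 4/3, r(0) = 4, r(2/3) = 68/9, r(4/3) = 20/3, r(2) = -4, r(8/3) = -268/9, r(10/3) = -76, r(4) = -148, r(14/3) = -2260/9.
Sum = Δx · [r(-2/3) + r(0) + r(2/3) + ...].
Sum ≈ -326.22222.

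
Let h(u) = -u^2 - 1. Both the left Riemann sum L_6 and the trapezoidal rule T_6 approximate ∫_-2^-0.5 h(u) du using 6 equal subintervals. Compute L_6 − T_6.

-0.46875

L_6 = -4.609375.
T_6 = -4.140625.
L_6 − T_6 = -0.46875.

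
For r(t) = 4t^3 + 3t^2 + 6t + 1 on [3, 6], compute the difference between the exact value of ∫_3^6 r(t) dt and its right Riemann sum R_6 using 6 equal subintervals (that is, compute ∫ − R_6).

-220.875

Exact integral: ∫_3^6 r(t) dt = 1488.
R_6 = 1708.875.
Error = 1488 − 1708.875 = -220.875.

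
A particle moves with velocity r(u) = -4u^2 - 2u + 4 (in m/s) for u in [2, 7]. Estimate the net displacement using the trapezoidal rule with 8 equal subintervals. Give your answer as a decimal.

-472.96875

Δu = (7 − 2)/8 = 0.625.
r(2) = -16, r(2.625) = -28.8125, r(3.25) = -44.75, r(3.875) = -63.8125, r(4.5) = -86, r(5.125) = -111.3125, r(5.75) = -139.75, r(6.375) = -171.3125, r(7) = -206.
T_8 = (Δu/2)·[r(u_0) + 2r(u_1) + ... + 2r(u_{7}) + r(u_8)].
Sum = -472.96875.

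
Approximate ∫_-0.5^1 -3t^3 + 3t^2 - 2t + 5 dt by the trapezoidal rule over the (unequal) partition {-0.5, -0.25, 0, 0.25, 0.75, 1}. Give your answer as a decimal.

7.16015625

Subinterval widths: 0.25, 0.25, 0.25, 0.5, 0.25.
f(-0.5) = 7.125, f(-0.25) = 5.734375, f(0) = 5, f(0.25) = 4.640625, f(0.75) = 3.921875, f(1) = 3.
On each subinterval the trapezoid contributes (Δt_i/2)·[f(t_{i-1}) + f(t_i)].
Sum = 7.16015625.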